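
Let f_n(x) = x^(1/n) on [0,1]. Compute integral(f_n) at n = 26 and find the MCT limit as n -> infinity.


At n = 26: f_26(x) = x^(1/26).
Step 1: integral(x^(1/26), 0, 1) = [x^(1/26+1) / (1/26+1)] from 0 to 1
     = 1 / (1/26 + 1) = 1 / ((26+1)/26) = 26/(26+1)
     = 26/27 = 0.962963
Step 2: As n -> infinity, f_n(x) = x^(1/n) -> 1 for x in (0,1], and f_n is increasing in n.
By MCT, lim_n integral(f_n) = integral(lim_n f_n) = integral(1, 0, 1) = 1.
Step 3: Verify convergence: 26/27 = 0.962963 -> 1


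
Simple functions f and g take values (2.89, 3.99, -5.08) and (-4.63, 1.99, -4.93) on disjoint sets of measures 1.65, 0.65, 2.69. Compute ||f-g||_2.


Step 1: Compute differences f_i - g_i:
  2.89 - -4.63 = 7.52
  3.99 - 1.99 = 2
  -5.08 - -4.93 = -0.15
Step 2: Compute |diff|^2 * measure for each set:
  |7.52|^2 * 1.65 = 56.5504 * 1.65 = 93.30816
  |2|^2 * 0.65 = 4 * 0.65 = 2.6
  |-0.15|^2 * 2.69 = 0.0225 * 2.69 = 0.060525
Step 3: Sum = 95.968685
Step 4: ||f-g||_2 = (95.968685)^(1/2) = 9.796361


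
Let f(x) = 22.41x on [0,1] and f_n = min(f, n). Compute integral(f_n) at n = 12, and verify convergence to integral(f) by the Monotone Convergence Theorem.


f(x) = 22.41x on [0,1]; f_n(x) = min(22.41x, n). At n = 12:
Step 1: f(x) reaches 12 at x = 12/22.41 = 0.535475
Step 2: integral(f_12) = integral(22.41x, 0, 0.535475) + integral(12, 0.535475, 1)
       = 22.41*0.535475^2/2 + 12*(1 - 0.535475)
       = 3.212851 + 5.574297
       = 8.787149
Step 3: As n -> infinity, f_n increases to f, so by MCT integral(f_n) -> integral(f) = 22.41/2 = 11.205.
Convergence: integral(f_12) = 8.787149 -> 11.205 as n -> infinity


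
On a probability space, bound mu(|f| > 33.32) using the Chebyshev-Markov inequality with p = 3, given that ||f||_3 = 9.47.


Chebyshev/Markov inequality: mu(|f| > eps) <= (||f||_p / eps)^p
Step 1: ||f||_3 / eps = 9.47 / 33.32 = 0.284214
Step 2: Raise to power p = 3:
  (0.284214)^3 = 0.022958
Step 3: Therefore mu(|f| > 33.32) <= 0.022958


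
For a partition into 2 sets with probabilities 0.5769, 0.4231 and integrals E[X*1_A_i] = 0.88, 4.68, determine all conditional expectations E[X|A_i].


For each cell A_i: E[X|A_i] = E[X*1_A_i] / P(A_i)
Step 1: E[X|A_1] = 0.88 / 0.5769 = 1.525394
Step 2: E[X|A_2] = 4.68 / 0.4231 = 11.061215
Verification: E[X] = sum E[X*1_A_i] = 0.88 + 4.68 = 5.56


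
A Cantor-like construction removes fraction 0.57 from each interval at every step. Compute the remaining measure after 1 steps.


Step 1: At each step, fraction remaining = 1 - 0.57 = 0.43
Step 2: After 1 steps, measure = (0.43)^1
Step 3: Computing the power step by step:
  After step 1: 0.43
Result = 0.43


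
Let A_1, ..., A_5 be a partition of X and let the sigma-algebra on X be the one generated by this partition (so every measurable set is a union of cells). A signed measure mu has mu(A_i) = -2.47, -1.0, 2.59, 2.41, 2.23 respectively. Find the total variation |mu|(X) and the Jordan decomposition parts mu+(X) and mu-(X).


Step 1: Every measurable set is a union of atoms (the cells / points), so a Hahn decomposition is
  obtained by grouping atoms by sign: P = union of atoms with mu > 0, N = union of the remaining atoms.
  Atoms in P (indices): 3, 4, 5;  atoms in N (indices): 1, 2
  Positive values: 2.59, 2.41, 2.23
  Negative values: -2.47, -1
Step 2: mu+(X) = mu(P) = sum of positive atom values = 7.23
Step 3: mu-(X) = -mu(N) = sum of |negative atom values| = 3.47
Step 4: |mu|(X) = mu+(X) + mu-(X) = 7.23 + 3.47 = 10.7


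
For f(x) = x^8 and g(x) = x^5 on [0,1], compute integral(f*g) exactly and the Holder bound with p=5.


Step 1: Exact integral of f*g = integral(x^13, 0, 1) = 1/14
     = 0.071429
Step 2: Holder bound with p=5, q=1.25:
  ||f||_p = (integral x^40 dx)^(1/5) = (1/41)^(1/5) = 0.475821
  ||g||_q = (integral x^6.25 dx)^(1/1.25) = (1/7.25)^(1/1.25) = 0.204989
Step 3: Holder bound = ||f||_p * ||g||_q = 0.475821 * 0.204989 = 0.097538
Verification: 0.071429 <= 0.097538 (Holder holds)


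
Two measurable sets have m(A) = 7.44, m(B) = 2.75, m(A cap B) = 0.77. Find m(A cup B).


By inclusion-exclusion: m(A u B) = m(A) + m(B) - m(A n B)
= 7.44 + 2.75 - 0.77
= 9.42


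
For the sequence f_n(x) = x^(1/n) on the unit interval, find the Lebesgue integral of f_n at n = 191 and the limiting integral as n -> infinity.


At n = 191: f_191(x) = x^(1/191).
Step 1: integral(x^(1/191), 0, 1) = [x^(1/191+1) / (1/191+1)] from 0 to 1
     = 1 / (1/191 + 1) = 1 / ((191+1)/191) = 191/(191+1)
     = 191/192 = 0.994792
Step 2: As n -> infinity, f_n(x) = x^(1/n) -> 1 for x in (0,1], and f_n is increasing in n.
By MCT, lim_n integral(f_n) = integral(lim_n f_n) = integral(1, 0, 1) = 1.
Step 3: Verify convergence: 191/192 = 0.994792 -> 1


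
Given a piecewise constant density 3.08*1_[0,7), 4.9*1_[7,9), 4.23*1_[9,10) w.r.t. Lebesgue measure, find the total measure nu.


Integrate each piece of the Radon-Nikodym derivative:
Step 1: integral_0^7 3.08 dx = 3.08*(7-0) = 3.08*7 = 21.56
Step 2: integral_7^9 4.9 dx = 4.9*(9-7) = 4.9*2 = 9.8
Step 3: integral_9^10 4.23 dx = 4.23*(10-9) = 4.23*1 = 4.23
Total: 21.56 + 9.8 + 4.23 = 35.59


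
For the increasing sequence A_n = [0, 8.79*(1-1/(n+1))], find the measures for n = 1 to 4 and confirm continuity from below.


By continuity of measure from below: if A_n increases to A, then m(A_n) -> m(A).
Here A = [0, 8.79], so m(A) = 8.79
Step 1: a_1 = 8.79*(1 - 1/2) = 4.395, m(A_1) = 4.395
Step 2: a_2 = 8.79*(1 - 1/3) = 5.86, m(A_2) = 5.86
Step 3: a_3 = 8.79*(1 - 1/4) = 6.5925, m(A_3) = 6.5925
Step 4: a_4 = 8.79*(1 - 1/5) = 7.032, m(A_4) = 7.032
Limit: m(A_n) -> m([0,8.79]) = 8.79


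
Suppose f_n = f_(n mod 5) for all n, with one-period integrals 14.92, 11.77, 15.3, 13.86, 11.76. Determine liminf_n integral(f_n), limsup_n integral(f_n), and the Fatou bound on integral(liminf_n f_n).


The sequence (integral(f_n)) is periodic with period 5, repeating the values 14.92, 11.77, 15.3, 13.86, 11.76 indefinitely.
Step 1: For a periodic sequence, every tail (a_m, a_(m+1), ...) contains all 5 period values infinitely often.
Step 2: Hence inf of every tail = min of the period values = min(14.92, 11.77, 15.3, 13.86, 11.76) = 11.76.
        liminf_n integral(f_n) = sup over m of (inf of tail from m) = 11.76.
Step 3: Similarly sup of every tail = max of the period values = 15.3.
        limsup_n integral(f_n) = 15.3.
Step 4: Fatou's lemma: integral(liminf_n f_n) <= liminf_n integral(f_n) = 11.76.
        So the integral of the pointwise liminf is at most 11.76.


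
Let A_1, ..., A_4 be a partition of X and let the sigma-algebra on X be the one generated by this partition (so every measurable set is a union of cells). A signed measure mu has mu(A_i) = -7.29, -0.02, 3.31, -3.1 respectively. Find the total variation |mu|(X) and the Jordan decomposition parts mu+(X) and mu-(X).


Step 1: Every measurable set is a union of atoms (the cells / points), so a Hahn decomposition is
  obtained by grouping atoms by sign: P = union of atoms with mu > 0, N = union of the remaining atoms.
  Atoms in P (indices): 3;  atoms in N (indices): 1, 2, 4
  Positive values: 3.31
  Negative values: -7.29, -0.02, -3.1
Step 2: mu+(X) = mu(P) = sum of positive atom values = 3.31
Step 3: mu-(X) = -mu(N) = sum of |negative atom values| = 10.41
Step 4: |mu|(X) = mu+(X) + mu-(X) = 3.31 + 10.41 = 13.72


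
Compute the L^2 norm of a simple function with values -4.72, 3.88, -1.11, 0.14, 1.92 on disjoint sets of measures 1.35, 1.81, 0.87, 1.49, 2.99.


Step 1: Compute |f_i|^2 for each value:
  |-4.72|^2 = 22.2784
  |3.88|^2 = 15.0544
  |-1.11|^2 = 1.2321
  |0.14|^2 = 0.0196
  |1.92|^2 = 3.6864
Step 2: Multiply by measures and sum:
  22.2784 * 1.35 = 30.07584
  15.0544 * 1.81 = 27.248464
  1.2321 * 0.87 = 1.071927
  0.0196 * 1.49 = 0.029204
  3.6864 * 2.99 = 11.022336
Sum = 30.07584 + 27.248464 + 1.071927 + 0.029204 + 11.022336 = 69.447771
Step 3: Take the p-th root:
||f||_2 = (69.447771)^(1/2) = 8.333533


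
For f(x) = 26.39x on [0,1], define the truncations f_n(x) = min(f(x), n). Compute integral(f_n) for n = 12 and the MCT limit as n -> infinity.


f(x) = 26.39x on [0,1]; f_n(x) = min(26.39x, n). At n = 12:
Step 1: f(x) reaches 12 at x = 12/26.39 = 0.454718
Step 2: integral(f_12) = integral(26.39x, 0, 0.454718) + integral(12, 0.454718, 1)
       = 26.39*0.454718^2/2 + 12*(1 - 0.454718)
       = 2.728306 + 6.543388
       = 9.271694
Step 3: As n -> infinity, f_n increases to f, so by MCT integral(f_n) -> integral(f) = 26.39/2 = 13.195.
Convergence: integral(f_12) = 9.271694 -> 13.195 as n -> infinity


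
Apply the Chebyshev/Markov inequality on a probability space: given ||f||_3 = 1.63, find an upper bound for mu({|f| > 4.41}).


Chebyshev/Markov inequality: mu(|f| > eps) <= (||f||_p / eps)^p
Step 1: ||f||_3 / eps = 1.63 / 4.41 = 0.369615
Step 2: Raise to power p = 3:
  (0.369615)^3 = 0.050495
Step 3: Therefore mu(|f| > 4.41) <= 0.050495


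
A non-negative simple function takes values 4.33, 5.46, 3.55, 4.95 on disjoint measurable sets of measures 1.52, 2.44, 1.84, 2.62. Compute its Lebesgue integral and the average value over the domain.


Step 1: Integral = sum(value_i * measure_i)
= 4.33*1.52 + 5.46*2.44 + 3.55*1.84 + 4.95*2.62
= 6.5816 + 13.3224 + 6.532 + 12.969
= 39.405
Step 2: Total measure of domain = 1.52 + 2.44 + 1.84 + 2.62 = 8.42
Step 3: Average value = 39.405 / 8.42 = 4.679929


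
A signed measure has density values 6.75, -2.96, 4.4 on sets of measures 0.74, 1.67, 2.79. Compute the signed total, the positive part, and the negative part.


Step 1: Compute signed measure on each set:
  Set 1: 6.75 * 0.74 = 4.995
  Set 2: -2.96 * 1.67 = -4.9432
  Set 3: 4.4 * 2.79 = 12.276
Step 2: Total signed measure = (4.995) + (-4.9432) + (12.276)
     = 12.3278
Step 3: Positive part mu+(X) = sum of positive contributions = 17.271
Step 4: Negative part mu-(X) = |sum of negative contributions| = 4.9432


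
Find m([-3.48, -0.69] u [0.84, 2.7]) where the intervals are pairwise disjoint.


For pairwise disjoint intervals, m(union) = sum of lengths.
= (-0.69 - -3.48) + (2.7 - 0.84)
= 2.79 + 1.86
= 4.65


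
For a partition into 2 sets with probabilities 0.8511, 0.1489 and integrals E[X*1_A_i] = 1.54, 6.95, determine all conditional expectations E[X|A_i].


For each cell A_i: E[X|A_i] = E[X*1_A_i] / P(A_i)
Step 1: E[X|A_1] = 1.54 / 0.8511 = 1.809423
Step 2: E[X|A_2] = 6.95 / 0.1489 = 46.675621
Verification: E[X] = sum E[X*1_A_i] = 1.54 + 6.95 = 8.49


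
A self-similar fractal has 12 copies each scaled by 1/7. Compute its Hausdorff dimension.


For a self-similar set with N copies scaled by 1/r:
dim_H = log(N)/log(r) = log(12)/log(7)
= 2.484907/1.94591
= 1.276989


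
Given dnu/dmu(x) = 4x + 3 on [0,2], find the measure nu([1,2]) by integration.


nu(A) = integral_A (dnu/dmu) dmu = integral_1^2 (4x + 3) dx
Step 1: Antiderivative F(x) = (4/2)x^2 + 3x
Step 2: F(2) = (4/2)*2^2 + 3*2 = 8 + 6 = 14
Step 3: F(1) = (4/2)*1^2 + 3*1 = 2 + 3 = 5
Step 4: nu([1,2]) = F(2) - F(1) = 14 - 5 = 9


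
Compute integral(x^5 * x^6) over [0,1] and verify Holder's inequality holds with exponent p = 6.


Step 1: Exact integral of f*g = integral(x^11, 0, 1) = 1/12
     = 0.083333
Step 2: Holder bound with p=6, q=1.2:
  ||f||_p = (integral x^30 dx)^(1/6) = (1/31)^(1/6) = 0.564209
  ||g||_q = (integral x^7.2 dx)^(1/1.2) = (1/8.2)^(1/1.2) = 0.173176
Step 3: Holder bound = ||f||_p * ||g||_q = 0.564209 * 0.173176 = 0.097708
Verification: 0.083333 <= 0.097708 (Holder holds)


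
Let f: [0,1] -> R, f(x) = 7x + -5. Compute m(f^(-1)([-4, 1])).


f^(-1)([-4, 1]) = {x : -4 <= 7x + -5 <= 1}
Solving: (-4 - -5)/7 <= x <= (1 - -5)/7
= [0.142857, 0.857143]
Intersecting with [0,1]: [0.142857, 0.857143]
Measure = 0.857143 - 0.142857 = 0.714286


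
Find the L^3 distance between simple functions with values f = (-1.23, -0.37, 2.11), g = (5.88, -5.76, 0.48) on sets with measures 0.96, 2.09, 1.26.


Step 1: Compute differences f_i - g_i:
  -1.23 - 5.88 = -7.11
  -0.37 - -5.76 = 5.39
  2.11 - 0.48 = 1.63
Step 2: Compute |diff|^3 * measure for each set:
  |-7.11|^3 * 0.96 = 359.425431 * 0.96 = 345.048414
  |5.39|^3 * 2.09 = 156.590819 * 2.09 = 327.274812
  |1.63|^3 * 1.26 = 4.330747 * 1.26 = 5.456741
Step 3: Sum = 677.779967
Step 4: ||f-g||_3 = (677.779967)^(1/3) = 8.784079


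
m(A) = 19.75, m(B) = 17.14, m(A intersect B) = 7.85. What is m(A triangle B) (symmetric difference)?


m(A Delta B) = m(A) + m(B) - 2*m(A n B)
= 19.75 + 17.14 - 2*7.85
= 19.75 + 17.14 - 15.7
= 21.19


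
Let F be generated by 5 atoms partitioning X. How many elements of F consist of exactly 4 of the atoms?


Each element of F is a union of some subset of the 5 atoms.
Elements that are unions of exactly 4 atoms correspond to 4-element subsets of the 5 atoms.
Count = C(5, 4) = 5! / (4! * 1!) = 5.


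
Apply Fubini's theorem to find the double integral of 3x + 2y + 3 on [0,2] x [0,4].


By Fubini, integrate in x first, then y.
Step 1: Fix y, integrate over x in [0,2]:
  integral(3x + 2y + 3, x=0..2)
  = 3*(2^2 - 0^2)/2 + (2y + 3)*(2 - 0)
  = 6 + (2y + 3)*2
  = 6 + 4y + 6
  = 12 + 4y
Step 2: Integrate over y in [0,4]:
  integral(12 + 4y, y=0..4)
  = 12*4 + 4*(4^2 - 0^2)/2
  = 48 + 32
  = 80


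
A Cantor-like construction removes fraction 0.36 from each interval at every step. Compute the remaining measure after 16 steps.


Step 1: At each step, fraction remaining = 1 - 0.36 = 0.64
Step 2: After 16 steps, measure = (0.64)^16
Result = 7.922816e-04


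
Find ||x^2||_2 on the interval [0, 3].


Step 1: ||f||_2 = (integral_0^3 |x^2|^2 dx)^(1/2)
     = (integral_0^3 x^4 dx)^(1/2)
Step 2: integral_0^3 x^4 dx = [x^5/(5)] from 0 to 3 = 3^5/5
     = 243/5 = 48.6
Step 3: ||f||_2 = (48.6)^(1/2) = 6.97137


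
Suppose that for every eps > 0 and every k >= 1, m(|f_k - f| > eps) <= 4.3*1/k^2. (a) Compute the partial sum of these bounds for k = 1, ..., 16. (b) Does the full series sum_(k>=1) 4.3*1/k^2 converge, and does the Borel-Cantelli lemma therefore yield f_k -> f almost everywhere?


Step 1: List the terms 4.3*1/k^2 for k = 1 to 16:
  k=1: 4.3
  k=2: 1.075
  k=3: 0.477778
  k=4: 0.26875
  k=5: 0.172
  k=6: 0.119444
  k=7: 0.087755
  k=8: 0.067187
  k=9: 0.053086
  k=10: 0.043
  k=11: 0.035537
  k=12: 0.029861
  k=13: 0.025444
  k=14: 0.021939
  k=15: 0.019111
  k=16: 0.016797
Step 2: Partial sum = 4.3 + 1.075 + 0.477778 + 0.26875 + 0.172 + 0.119444 + 0.087755 + 0.067187 + 0.053086 + 0.043 + 0.035537 + 0.029861 + 0.025444 + 0.021939 + 0.019111 + 0.016797
     = 6.81269
Step 3: The full series sum_(k>=1) 4.3*1/k^2 converges (p-series with p = 2 > 1; a constant multiple of a convergent series converges).
Step 4: Fix eps > 0. Since sum_k m(|f_k - f| > eps) < infinity, the Borel-Cantelli lemma gives
        m(limsup_k {|f_k - f| > eps}) = 0, i.e. for a.e. x, |f_k(x) - f(x)| <= eps for all large k.
        Applying this with eps = 1/j for j = 1, 2, ... and intersecting the countably many full-measure sets,
        for a.e. x we get limsup_k |f_k(x) - f(x)| <= 1/j for every j, hence f_k -> f almost everywhere.
Conclusion: series converges; Borel-Cantelli yields f_k -> f a.e.


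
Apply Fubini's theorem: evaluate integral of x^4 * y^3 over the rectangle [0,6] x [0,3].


By Fubini's theorem, the double integral factors as a product of single integrals:
Step 1: integral_0^6 x^4 dx = [x^5/5] from 0 to 6
     = 6^5/5 = 1555.2
Step 2: integral_0^3 y^3 dy = [y^4/4] from 0 to 3
     = 3^4/4 = 20.25
Step 3: Double integral = 1555.2 * 20.25 = 31492.8


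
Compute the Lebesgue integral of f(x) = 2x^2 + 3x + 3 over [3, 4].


The Lebesgue integral of a Riemann-integrable function agrees with the Riemann integral.
Antiderivative F(x) = (2/3)x^3 + (3/2)x^2 + 3x
F(4) = (2/3)*4^3 + (3/2)*4^2 + 3*4
     = (2/3)*64 + (3/2)*16 + 3*4
     = 42.666667 + 24 + 12
     = 78.666667
F(3) = 40.5
Integral = F(4) - F(3) = 78.666667 - 40.5 = 38.166667


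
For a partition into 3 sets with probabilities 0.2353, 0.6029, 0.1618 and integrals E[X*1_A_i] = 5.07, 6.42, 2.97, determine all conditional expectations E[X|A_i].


For each cell A_i: E[X|A_i] = E[X*1_A_i] / P(A_i)
Step 1: E[X|A_1] = 5.07 / 0.2353 = 21.546961
Step 2: E[X|A_2] = 6.42 / 0.6029 = 10.648532
Step 3: E[X|A_3] = 2.97 / 0.1618 = 18.355995
Verification: E[X] = sum E[X*1_A_i] = 5.07 + 6.42 + 2.97 = 14.46


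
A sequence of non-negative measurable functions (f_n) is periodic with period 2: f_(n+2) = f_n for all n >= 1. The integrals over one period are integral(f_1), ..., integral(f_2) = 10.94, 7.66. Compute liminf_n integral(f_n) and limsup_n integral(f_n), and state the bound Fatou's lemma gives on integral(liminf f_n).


The sequence (integral(f_n)) is periodic with period 2, repeating the values 10.94, 7.66 indefinitely.
Step 1: For a periodic sequence, every tail (a_m, a_(m+1), ...) contains all 2 period values infinitely often.
Step 2: Hence inf of every tail = min of the period values = min(10.94, 7.66) = 7.66.
        liminf_n integral(f_n) = sup over m of (inf of tail from m) = 7.66.
Step 3: Similarly sup of every tail = max of the period values = 10.94.
        limsup_n integral(f_n) = 10.94.
Step 4: Fatou's lemma: integral(liminf_n f_n) <= liminf_n integral(f_n) = 7.66.
        So the integral of the pointwise liminf is at most 7.66.


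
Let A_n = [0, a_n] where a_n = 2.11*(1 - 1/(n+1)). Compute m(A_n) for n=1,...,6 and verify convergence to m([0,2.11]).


By continuity of measure from below: if A_n increases to A, then m(A_n) -> m(A).
Here A = [0, 2.11], so m(A) = 2.11
Step 1: a_1 = 2.11*(1 - 1/2) = 1.055, m(A_1) = 1.055
Step 2: a_2 = 2.11*(1 - 1/3) = 1.4067, m(A_2) = 1.4067
Step 3: a_3 = 2.11*(1 - 1/4) = 1.5825, m(A_3) = 1.5825
Step 4: a_4 = 2.11*(1 - 1/5) = 1.688, m(A_4) = 1.688
Step 5: a_5 = 2.11*(1 - 1/6) = 1.7583, m(A_5) = 1.7583
Step 6: a_6 = 2.11*(1 - 1/7) = 1.8086, m(A_6) = 1.8086
Limit: m(A_n) -> m([0,2.11]) = 2.11


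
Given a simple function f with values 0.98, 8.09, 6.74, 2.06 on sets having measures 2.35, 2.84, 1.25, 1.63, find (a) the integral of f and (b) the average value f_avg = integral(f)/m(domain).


Step 1: Integral = sum(value_i * measure_i)
= 0.98*2.35 + 8.09*2.84 + 6.74*1.25 + 2.06*1.63
= 2.303 + 22.9756 + 8.425 + 3.3578
= 37.0614
Step 2: Total measure of domain = 2.35 + 2.84 + 1.25 + 1.63 = 8.07
Step 3: Average value = 37.0614 / 8.07 = 4.592491


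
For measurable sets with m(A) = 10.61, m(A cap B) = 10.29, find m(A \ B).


m(A \ B) = m(A) - m(A n B)
= 10.61 - 10.29
= 0.32


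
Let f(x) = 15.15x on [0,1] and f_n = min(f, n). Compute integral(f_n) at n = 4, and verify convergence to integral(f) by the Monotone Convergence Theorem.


f(x) = 15.15x on [0,1]; f_n(x) = min(15.15x, n). At n = 4:
Step 1: f(x) reaches 4 at x = 4/15.15 = 0.264026
Step 2: integral(f_4) = integral(15.15x, 0, 0.264026) + integral(4, 0.264026, 1)
       = 15.15*0.264026^2/2 + 4*(1 - 0.264026)
       = 0.528053 + 2.943894
       = 3.471947
Step 3: As n -> infinity, f_n increases to f, so by MCT integral(f_n) -> integral(f) = 15.15/2 = 7.575.
Convergence: integral(f_4) = 3.471947 -> 7.575 as n -> infinity


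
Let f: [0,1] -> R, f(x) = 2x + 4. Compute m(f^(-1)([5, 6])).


f^(-1)([5, 6]) = {x : 5 <= 2x + 4 <= 6}
Solving: (5 - 4)/2 <= x <= (6 - 4)/2
= [0.5, 1]
Intersecting with [0,1]: [0.5, 1]
Measure = 1 - 0.5 = 0.5


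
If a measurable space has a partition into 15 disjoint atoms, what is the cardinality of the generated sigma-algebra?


Each element of the sigma-algebra is a union of some subset of the 15 atoms.
The number of such subsets is 2^15 = 32768.


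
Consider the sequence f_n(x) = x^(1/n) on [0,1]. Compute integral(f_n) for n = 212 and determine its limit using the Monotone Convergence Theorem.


At n = 212: f_212(x) = x^(1/212).
Step 1: integral(x^(1/212), 0, 1) = [x^(1/212+1) / (1/212+1)] from 0 to 1
     = 1 / (1/212 + 1) = 1 / ((212+1)/212) = 212/(212+1)
     = 212/213 = 0.995305
Step 2: As n -> infinity, f_n(x) = x^(1/n) -> 1 for x in (0,1], and f_n is increasing in n.
By MCT, lim_n integral(f_n) = integral(lim_n f_n) = integral(1, 0, 1) = 1.
Step 3: Verify convergence: 212/213 = 0.995305 -> 1


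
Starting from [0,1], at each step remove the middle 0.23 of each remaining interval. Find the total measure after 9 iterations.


Step 1: At each step, fraction remaining = 1 - 0.23 = 0.77
Step 2: After 9 steps, measure = (0.77)^9
Result = 0.095152


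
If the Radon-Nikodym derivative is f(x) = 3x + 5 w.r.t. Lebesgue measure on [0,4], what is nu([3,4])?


nu(A) = integral_A (dnu/dmu) dmu = integral_3^4 (3x + 5) dx
Step 1: Antiderivative F(x) = (3/2)x^2 + 5x
Step 2: F(4) = (3/2)*4^2 + 5*4 = 24 + 20 = 44
Step 3: F(3) = (3/2)*3^2 + 5*3 = 13.5 + 15 = 28.5
Step 4: nu([3,4]) = F(4) - F(3) = 44 - 28.5 = 15.5


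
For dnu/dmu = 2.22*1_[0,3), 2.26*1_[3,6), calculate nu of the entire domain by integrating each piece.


Integrate each piece of the Radon-Nikodym derivative:
Step 1: integral_0^3 2.22 dx = 2.22*(3-0) = 2.22*3 = 6.66
Step 2: integral_3^6 2.26 dx = 2.26*(6-3) = 2.26*3 = 6.78
Total: 6.66 + 6.78 = 13.44


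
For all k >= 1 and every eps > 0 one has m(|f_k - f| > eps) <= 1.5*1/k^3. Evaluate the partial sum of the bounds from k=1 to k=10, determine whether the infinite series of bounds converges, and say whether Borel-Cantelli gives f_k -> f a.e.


Step 1: List the terms 1.5*1/k^3 for k = 1 to 10:
  k=1: 1.5
  k=2: 0.1875
  k=3: 0.055556
  k=4: 0.023438
  k=5: 0.012
  k=6: 0.006944
  k=7: 0.004373
  k=8: 0.00293
  k=9: 0.002058
  k=10: 0.0015
Step 2: Partial sum = 1.5 + 0.1875 + 0.055556 + 0.023438 + 0.012 + 0.006944 + 0.004373 + 0.00293 + 0.002058 + 0.0015
     = 1.796298
Step 3: The full series sum_(k>=1) 1.5*1/k^3 converges (p-series with p = 3 > 1; a constant multiple of a convergent series converges).
Step 4: Fix eps > 0. Since sum_k m(|f_k - f| > eps) < infinity, the Borel-Cantelli lemma gives
        m(limsup_k {|f_k - f| > eps}) = 0, i.e. for a.e. x, |f_k(x) - f(x)| <= eps for all large k.
        Applying this with eps = 1/j for j = 1, 2, ... and intersecting the countably many full-measure sets,
        for a.e. x we get limsup_k |f_k(x) - f(x)| <= 1/j for every j, hence f_k -> f almost everywhere.
Conclusion: series converges; Borel-Cantelli yields f_k -> f a.e.


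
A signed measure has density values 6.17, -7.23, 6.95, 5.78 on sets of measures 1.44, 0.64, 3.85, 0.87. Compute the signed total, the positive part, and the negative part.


Step 1: Compute signed measure on each set:
  Set 1: 6.17 * 1.44 = 8.8848
  Set 2: -7.23 * 0.64 = -4.6272
  Set 3: 6.95 * 3.85 = 26.7575
  Set 4: 5.78 * 0.87 = 5.0286
Step 2: Total signed measure = (8.8848) + (-4.6272) + (26.7575) + (5.0286)
     = 36.0437
Step 3: Positive part mu+(X) = sum of positive contributions = 40.6709
Step 4: Negative part mu-(X) = |sum of negative contributions| = 4.6272


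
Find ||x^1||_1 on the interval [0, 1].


Step 1: ||f||_1 = (integral_0^1 |x^1|^1 dx)^(1/1)
     = (integral_0^1 x^1 dx)^(1/1)
Step 2: integral_0^1 x^1 dx = [x^2/(2)] from 0 to 1 = 1^2/2
     = 1/2 = 0.5
Step 3: ||f||_1 = (0.5)^(1/1) = 0.5


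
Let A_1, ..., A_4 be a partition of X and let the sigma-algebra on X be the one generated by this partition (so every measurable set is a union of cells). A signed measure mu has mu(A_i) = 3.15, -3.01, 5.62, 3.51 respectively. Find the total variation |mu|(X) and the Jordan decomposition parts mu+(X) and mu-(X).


Step 1: Every measurable set is a union of atoms (the cells / points), so a Hahn decomposition is
  obtained by grouping atoms by sign: P = union of atoms with mu > 0, N = union of the remaining atoms.
  Atoms in P (indices): 1, 3, 4;  atoms in N (indices): 2
  Positive values: 3.15, 5.62, 3.51
  Negative values: -3.01
Step 2: mu+(X) = mu(P) = sum of positive atom values = 12.28
Step 3: mu-(X) = -mu(N) = sum of |negative atom values| = 3.01
Step 4: |mu|(X) = mu+(X) + mu-(X) = 12.28 + 3.01 = 15.29


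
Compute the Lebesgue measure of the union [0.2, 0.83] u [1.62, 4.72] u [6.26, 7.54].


For pairwise disjoint intervals, m(union) = sum of lengths.
= (0.83 - 0.2) + (4.72 - 1.62) + (7.54 - 6.26)
= 0.63 + 3.1 + 1.28
= 5.01


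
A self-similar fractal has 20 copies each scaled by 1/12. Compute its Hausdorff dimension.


For a self-similar set with N copies scaled by 1/r:
dim_H = log(N)/log(r) = log(20)/log(12)
= 2.995732/2.484907
= 1.205571


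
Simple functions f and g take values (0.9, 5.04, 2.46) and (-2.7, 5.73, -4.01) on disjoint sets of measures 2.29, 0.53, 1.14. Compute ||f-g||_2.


Step 1: Compute differences f_i - g_i:
  0.9 - -2.7 = 3.6
  5.04 - 5.73 = -0.69
  2.46 - -4.01 = 6.47
Step 2: Compute |diff|^2 * measure for each set:
  |3.6|^2 * 2.29 = 12.96 * 2.29 = 29.6784
  |-0.69|^2 * 0.53 = 0.4761 * 0.53 = 0.252333
  |6.47|^2 * 1.14 = 41.8609 * 1.14 = 47.721426
Step 3: Sum = 77.652159
Step 4: ||f-g||_2 = (77.652159)^(1/2) = 8.812046


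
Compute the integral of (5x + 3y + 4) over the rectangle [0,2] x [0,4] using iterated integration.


By Fubini, integrate in x first, then y.
Step 1: Fix y, integrate over x in [0,2]:
  integral(5x + 3y + 4, x=0..2)
  = 5*(2^2 - 0^2)/2 + (3y + 4)*(2 - 0)
  = 10 + (3y + 4)*2
  = 10 + 6y + 8
  = 18 + 6y
Step 2: Integrate over y in [0,4]:
  integral(18 + 6y, y=0..4)
  = 18*4 + 6*(4^2 - 0^2)/2
  = 72 + 48
  = 120


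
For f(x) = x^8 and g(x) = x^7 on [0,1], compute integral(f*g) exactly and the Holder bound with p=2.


Step 1: Exact integral of f*g = integral(x^15, 0, 1) = 1/16
     = 0.0625
Step 2: Holder bound with p=2, q=2:
  ||f||_p = (integral x^16 dx)^(1/2) = (1/17)^(1/2) = 0.242536
  ||g||_q = (integral x^14 dx)^(1/2) = (1/15)^(1/2) = 0.258199
Step 3: Holder bound = ||f||_p * ||g||_q = 0.242536 * 0.258199 = 0.062622
Verification: 0.0625 <= 0.062622 (Holder holds)


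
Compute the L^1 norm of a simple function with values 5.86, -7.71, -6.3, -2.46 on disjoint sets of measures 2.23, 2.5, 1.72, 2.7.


Step 1: Compute |f_i|^1 for each value:
  |5.86|^1 = 5.86
  |-7.71|^1 = 7.71
  |-6.3|^1 = 6.3
  |-2.46|^1 = 2.46
Step 2: Multiply by measures and sum:
  5.86 * 2.23 = 13.0678
  7.71 * 2.5 = 19.275
  6.3 * 1.72 = 10.836
  2.46 * 2.7 = 6.642
Sum = 13.0678 + 19.275 + 10.836 + 6.642 = 49.8208
Step 3: Take the p-th root:
||f||_1 = (49.8208)^(1/1) = 49.8208


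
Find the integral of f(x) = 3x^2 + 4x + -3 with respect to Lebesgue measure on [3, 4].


The Lebesgue integral of a Riemann-integrable function agrees with the Riemann integral.
Antiderivative F(x) = (3/3)x^3 + (4/2)x^2 + -3x
F(4) = (3/3)*4^3 + (4/2)*4^2 + -3*4
     = (3/3)*64 + (4/2)*16 + -3*4
     = 64 + 32 + -12
     = 84
F(3) = 36
Integral = F(4) - F(3) = 84 - 36 = 48


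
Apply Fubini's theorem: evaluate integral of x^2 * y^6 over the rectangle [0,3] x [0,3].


By Fubini's theorem, the double integral factors as a product of single integrals:
Step 1: integral_0^3 x^2 dx = [x^3/3] from 0 to 3
     = 3^3/3 = 9
Step 2: integral_0^3 y^6 dy = [y^7/7] from 0 to 3
     = 3^7/7 = 312.428571
Step 3: Double integral = 9 * 312.428571 = 2811.857143


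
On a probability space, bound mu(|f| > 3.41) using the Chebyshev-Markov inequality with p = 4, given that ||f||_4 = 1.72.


Chebyshev/Markov inequality: mu(|f| > eps) <= (||f||_p / eps)^p
Step 1: ||f||_4 / eps = 1.72 / 3.41 = 0.504399
Step 2: Raise to power p = 4:
  (0.504399)^4 = 0.064729
Step 3: Therefore mu(|f| > 3.41) <= 0.064729


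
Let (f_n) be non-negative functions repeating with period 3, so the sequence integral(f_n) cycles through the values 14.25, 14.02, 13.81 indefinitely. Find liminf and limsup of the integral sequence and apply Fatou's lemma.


The sequence (integral(f_n)) is periodic with period 3, repeating the values 14.25, 14.02, 13.81 indefinitely.
Step 1: For a periodic sequence, every tail (a_m, a_(m+1), ...) contains all 3 period values infinitely often.
Step 2: Hence inf of every tail = min of the period values = min(14.25, 14.02, 13.81) = 13.81.
        liminf_n integral(f_n) = sup over m of (inf of tail from m) = 13.81.
Step 3: Similarly sup of every tail = max of the period values = 14.25.
        limsup_n integral(f_n) = 14.25.
Step 4: Fatou's lemma: integral(liminf_n f_n) <= liminf_n integral(f_n) = 13.81.
        So the integral of the pointwise liminf is at most 13.81.


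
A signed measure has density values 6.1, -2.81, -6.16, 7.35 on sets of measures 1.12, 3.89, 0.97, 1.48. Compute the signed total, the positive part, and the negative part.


Step 1: Compute signed measure on each set:
  Set 1: 6.1 * 1.12 = 6.832
  Set 2: -2.81 * 3.89 = -10.9309
  Set 3: -6.16 * 0.97 = -5.9752
  Set 4: 7.35 * 1.48 = 10.878
Step 2: Total signed measure = (6.832) + (-10.9309) + (-5.9752) + (10.878)
     = 0.8039
Step 3: Positive part mu+(X) = sum of positive contributions = 17.71
Step 4: Negative part mu-(X) = |sum of negative contributions| = 16.9061


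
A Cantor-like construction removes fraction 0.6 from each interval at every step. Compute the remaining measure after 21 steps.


Step 1: At each step, fraction remaining = 1 - 0.6 = 0.4
Step 2: After 21 steps, measure = (0.4)^21
Result = 4.398047e-09


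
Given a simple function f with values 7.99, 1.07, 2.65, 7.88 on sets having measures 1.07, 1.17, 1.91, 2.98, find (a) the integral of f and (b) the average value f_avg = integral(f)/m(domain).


Step 1: Integral = sum(value_i * measure_i)
= 7.99*1.07 + 1.07*1.17 + 2.65*1.91 + 7.88*2.98
= 8.5493 + 1.2519 + 5.0615 + 23.4824
= 38.3451
Step 2: Total measure of domain = 1.07 + 1.17 + 1.91 + 2.98 = 7.13
Step 3: Average value = 38.3451 / 7.13 = 5.377994


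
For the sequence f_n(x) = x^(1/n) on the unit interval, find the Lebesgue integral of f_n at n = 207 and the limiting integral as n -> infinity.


At n = 207: f_207(x) = x^(1/207).
Step 1: integral(x^(1/207), 0, 1) = [x^(1/207+1) / (1/207+1)] from 0 to 1
     = 1 / (1/207 + 1) = 1 / ((207+1)/207) = 207/(207+1)
     = 207/208 = 0.995192
Step 2: As n -> infinity, f_n(x) = x^(1/n) -> 1 for x in (0,1], and f_n is increasing in n.
By MCT, lim_n integral(f_n) = integral(lim_n f_n) = integral(1, 0, 1) = 1.
Step 3: Verify convergence: 207/208 = 0.995192 -> 1


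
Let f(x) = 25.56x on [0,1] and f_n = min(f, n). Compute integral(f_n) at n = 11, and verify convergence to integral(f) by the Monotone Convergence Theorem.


f(x) = 25.56x on [0,1]; f_n(x) = min(25.56x, n). At n = 11:
Step 1: f(x) reaches 11 at x = 11/25.56 = 0.43036
Step 2: integral(f_11) = integral(25.56x, 0, 0.43036) + integral(11, 0.43036, 1)
       = 25.56*0.43036^2/2 + 11*(1 - 0.43036)
       = 2.36698 + 6.266041
       = 8.63302
Step 3: As n -> infinity, f_n increases to f, so by MCT integral(f_n) -> integral(f) = 25.56/2 = 12.78.
Convergence: integral(f_11) = 8.63302 -> 12.78 as n -> infinity


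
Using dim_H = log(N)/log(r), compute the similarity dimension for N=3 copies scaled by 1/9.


For a self-similar set with N copies scaled by 1/r:
dim_H = log(N)/log(r) = log(3)/log(9)
= 1.098612/2.197225
= 0.5


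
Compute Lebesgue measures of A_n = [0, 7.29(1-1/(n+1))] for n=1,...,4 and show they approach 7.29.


By continuity of measure from below: if A_n increases to A, then m(A_n) -> m(A).
Here A = [0, 7.29], so m(A) = 7.29
Step 1: a_1 = 7.29*(1 - 1/2) = 3.645, m(A_1) = 3.645
Step 2: a_2 = 7.29*(1 - 1/3) = 4.86, m(A_2) = 4.86
Step 3: a_3 = 7.29*(1 - 1/4) = 5.4675, m(A_3) = 5.4675
Step 4: a_4 = 7.29*(1 - 1/5) = 5.832, m(A_4) = 5.832
Limit: m(A_n) -> m([0,7.29]) = 7.29


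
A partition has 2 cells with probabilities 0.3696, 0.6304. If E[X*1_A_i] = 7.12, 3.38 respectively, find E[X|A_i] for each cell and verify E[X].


For each cell A_i: E[X|A_i] = E[X*1_A_i] / P(A_i)
Step 1: E[X|A_1] = 7.12 / 0.3696 = 19.264069
Step 2: E[X|A_2] = 3.38 / 0.6304 = 5.361675
Verification: E[X] = sum E[X*1_A_i] = 7.12 + 3.38 = 10.5


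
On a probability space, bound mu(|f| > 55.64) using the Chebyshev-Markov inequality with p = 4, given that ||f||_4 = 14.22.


Chebyshev/Markov inequality: mu(|f| > eps) <= (||f||_p / eps)^p
Step 1: ||f||_4 / eps = 14.22 / 55.64 = 0.255572
Step 2: Raise to power p = 4:
  (0.255572)^4 = 0.004266
Step 3: Therefore mu(|f| > 55.64) <= 0.004266


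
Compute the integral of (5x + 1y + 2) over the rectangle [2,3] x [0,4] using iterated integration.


By Fubini, integrate in x first, then y.
Step 1: Fix y, integrate over x in [2,3]:
  integral(5x + 1y + 2, x=2..3)
  = 5*(3^2 - 2^2)/2 + (1y + 2)*(3 - 2)
  = 12.5 + (1y + 2)*1
  = 12.5 + 1y + 2
  = 14.5 + 1y
Step 2: Integrate over y in [0,4]:
  integral(14.5 + 1y, y=0..4)
  = 14.5*4 + 1*(4^2 - 0^2)/2
  = 58 + 8
  = 66


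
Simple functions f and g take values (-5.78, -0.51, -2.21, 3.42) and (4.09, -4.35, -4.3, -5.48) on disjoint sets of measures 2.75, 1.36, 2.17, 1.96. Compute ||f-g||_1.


Step 1: Compute differences f_i - g_i:
  -5.78 - 4.09 = -9.87
  -0.51 - -4.35 = 3.84
  -2.21 - -4.3 = 2.09
  3.42 - -5.48 = 8.9
Step 2: Compute |diff|^1 * measure for each set:
  |-9.87|^1 * 2.75 = 9.87 * 2.75 = 27.1425
  |3.84|^1 * 1.36 = 3.84 * 1.36 = 5.2224
  |2.09|^1 * 2.17 = 2.09 * 2.17 = 4.5353
  |8.9|^1 * 1.96 = 8.9 * 1.96 = 17.444
Step 3: Sum = 54.3442
Step 4: ||f-g||_1 = (54.3442)^(1/1) = 54.3442


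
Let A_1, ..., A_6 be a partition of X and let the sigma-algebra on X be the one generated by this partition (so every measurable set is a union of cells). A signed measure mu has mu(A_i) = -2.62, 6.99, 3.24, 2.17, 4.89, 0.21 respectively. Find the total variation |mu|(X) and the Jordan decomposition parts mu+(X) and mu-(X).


Step 1: Every measurable set is a union of atoms (the cells / points), so a Hahn decomposition is
  obtained by grouping atoms by sign: P = union of atoms with mu > 0, N = union of the remaining atoms.
  Atoms in P (indices): 2, 3, 4, 5, 6;  atoms in N (indices): 1
  Positive values: 6.99, 3.24, 2.17, 4.89, 0.21
  Negative values: -2.62
Step 2: mu+(X) = mu(P) = sum of positive atom values = 17.5
Step 3: mu-(X) = -mu(N) = sum of |negative atom values| = 2.62
Step 4: |mu|(X) = mu+(X) + mu-(X) = 17.5 + 2.62 = 20.12


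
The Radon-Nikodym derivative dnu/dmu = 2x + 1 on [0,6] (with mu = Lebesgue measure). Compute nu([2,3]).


nu(A) = integral_A (dnu/dmu) dmu = integral_2^3 (2x + 1) dx
Step 1: Antiderivative F(x) = (2/2)x^2 + 1x
Step 2: F(3) = (2/2)*3^2 + 1*3 = 9 + 3 = 12
Step 3: F(2) = (2/2)*2^2 + 1*2 = 4 + 2 = 6
Step 4: nu([2,3]) = F(3) - F(2) = 12 - 6 = 6


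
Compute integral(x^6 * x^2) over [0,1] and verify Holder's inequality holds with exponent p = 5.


Step 1: Exact integral of f*g = integral(x^8, 0, 1) = 1/9
     = 0.111111
Step 2: Holder bound with p=5, q=1.25:
  ||f||_p = (integral x^30 dx)^(1/5) = (1/31)^(1/5) = 0.503185
  ||g||_q = (integral x^2.5 dx)^(1/1.25) = (1/3.5)^(1/1.25) = 0.367067
Step 3: Holder bound = ||f||_p * ||g||_q = 0.503185 * 0.367067 = 0.184703
Verification: 0.111111 <= 0.184703 (Holder holds)


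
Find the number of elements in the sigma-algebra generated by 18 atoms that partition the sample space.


Each element of the sigma-algebra is a union of some subset of the 18 atoms.
The number of such subsets is 2^18 = 262144.


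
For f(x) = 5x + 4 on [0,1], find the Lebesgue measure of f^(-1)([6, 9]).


f^(-1)([6, 9]) = {x : 6 <= 5x + 4 <= 9}
Solving: (6 - 4)/5 <= x <= (9 - 4)/5
= [0.4, 1]
Intersecting with [0,1]: [0.4, 1]
Measure = 1 - 0.4 = 0.6


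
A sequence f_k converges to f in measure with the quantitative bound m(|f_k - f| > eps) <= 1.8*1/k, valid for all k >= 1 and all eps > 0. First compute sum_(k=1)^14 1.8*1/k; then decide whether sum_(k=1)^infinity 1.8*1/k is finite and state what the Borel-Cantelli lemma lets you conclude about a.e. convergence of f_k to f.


Step 1: List the terms 1.8*1/k for k = 1 to 14:
  k=1: 1.8
  k=2: 0.9
  k=3: 0.6
  k=4: 0.45
  k=5: 0.36
  k=6: 0.3
  k=7: 0.257143
  k=8: 0.225
  k=9: 0.2
  k=10: 0.18
  k=11: 0.163636
  k=12: 0.15
  k=13: 0.138462
  k=14: 0.128571
Step 2: Partial sum = 1.8 + 0.9 + 0.6 + 0.45 + 0.36 + 0.3 + 0.257143 + 0.225 + 0.2 + 0.18 + 0.163636 + 0.15 + 0.138462 + 0.128571
     = 5.852812
Step 3: The full series sum_(k>=1) 1.8*1/k diverges (harmonic series, p = 1; a nonzero constant multiple of a divergent series diverges).
Step 4: The (first) Borel-Cantelli lemma requires a summable sequence of measures, so it does not apply here;
        from this bound alone no conclusion about a.e. convergence can be drawn (convergence in measure still
        gives an a.e.-convergent subsequence, but not a.e. convergence of the whole sequence).
Conclusion: series diverges; Borel-Cantelli is inconclusive about a.e. convergence of f_k.


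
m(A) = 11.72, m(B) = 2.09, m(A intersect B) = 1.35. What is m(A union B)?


By inclusion-exclusion: m(A u B) = m(A) + m(B) - m(A n B)
= 11.72 + 2.09 - 1.35
= 12.46


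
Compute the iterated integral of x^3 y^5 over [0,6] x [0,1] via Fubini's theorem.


By Fubini's theorem, the double integral factors as a product of single integrals:
Step 1: integral_0^6 x^3 dx = [x^4/4] from 0 to 6
     = 6^4/4 = 324
Step 2: integral_0^1 y^5 dy = [y^6/6] from 0 to 1
     = 1^6/6 = 0.166667
Step 3: Double integral = 324 * 0.166667 = 54


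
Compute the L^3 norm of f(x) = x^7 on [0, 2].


Step 1: ||f||_3 = (integral_0^2 |x^7|^3 dx)^(1/3)
     = (integral_0^2 x^21 dx)^(1/3)
Step 2: integral_0^2 x^21 dx = [x^22/(22)] from 0 to 2 = 2^22/22
     = 4194304/22 = 190650.181818
Step 3: ||f||_3 = (190650.181818)^(1/3) = 57.554472


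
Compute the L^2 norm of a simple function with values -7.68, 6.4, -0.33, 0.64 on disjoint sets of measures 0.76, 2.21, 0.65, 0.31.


Step 1: Compute |f_i|^2 for each value:
  |-7.68|^2 = 58.9824
  |6.4|^2 = 40.96
  |-0.33|^2 = 0.1089
  |0.64|^2 = 0.4096
Step 2: Multiply by measures and sum:
  58.9824 * 0.76 = 44.826624
  40.96 * 2.21 = 90.5216
  0.1089 * 0.65 = 0.070785
  0.4096 * 0.31 = 0.126976
Sum = 44.826624 + 90.5216 + 0.070785 + 0.126976 = 135.545985
Step 3: Take the p-th root:
||f||_2 = (135.545985)^(1/2) = 11.642422


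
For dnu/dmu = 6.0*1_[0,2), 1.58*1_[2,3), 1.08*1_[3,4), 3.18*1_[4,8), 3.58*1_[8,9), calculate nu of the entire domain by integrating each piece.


Integrate each piece of the Radon-Nikodym derivative:
Step 1: integral_0^2 6.0 dx = 6.0*(2-0) = 6.0*2 = 12
Step 2: integral_2^3 1.58 dx = 1.58*(3-2) = 1.58*1 = 1.58
Step 3: integral_3^4 1.08 dx = 1.08*(4-3) = 1.08*1 = 1.08
Step 4: integral_4^8 3.18 dx = 3.18*(8-4) = 3.18*4 = 12.72
Step 5: integral_8^9 3.58 dx = 3.58*(9-8) = 3.58*1 = 3.58
Total: 12 + 1.58 + 1.08 + 12.72 + 3.58 = 30.96


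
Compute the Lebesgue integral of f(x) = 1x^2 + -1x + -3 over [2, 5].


The Lebesgue integral of a Riemann-integrable function agrees with the Riemann integral.
Antiderivative F(x) = (1/3)x^3 + (-1/2)x^2 + -3x
F(5) = (1/3)*5^3 + (-1/2)*5^2 + -3*5
     = (1/3)*125 + (-1/2)*25 + -3*5
     = 41.666667 + -12.5 + -15
     = 14.166667
F(2) = -5.333333
Integral = F(5) - F(2) = 14.166667 - -5.333333 = 19.5


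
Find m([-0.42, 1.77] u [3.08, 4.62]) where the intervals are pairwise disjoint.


For pairwise disjoint intervals, m(union) = sum of lengths.
= (1.77 - -0.42) + (4.62 - 3.08)
= 2.19 + 1.54
= 3.73


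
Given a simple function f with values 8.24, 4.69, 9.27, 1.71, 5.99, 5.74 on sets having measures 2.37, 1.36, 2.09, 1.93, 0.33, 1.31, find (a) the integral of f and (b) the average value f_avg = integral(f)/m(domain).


Step 1: Integral = sum(value_i * measure_i)
= 8.24*2.37 + 4.69*1.36 + 9.27*2.09 + 1.71*1.93 + 5.99*0.33 + 5.74*1.31
= 19.5288 + 6.3784 + 19.3743 + 3.3003 + 1.9767 + 7.5194
= 58.0779
Step 2: Total measure of domain = 2.37 + 1.36 + 2.09 + 1.93 + 0.33 + 1.31 = 9.39
Step 3: Average value = 58.0779 / 9.39 = 6.18508


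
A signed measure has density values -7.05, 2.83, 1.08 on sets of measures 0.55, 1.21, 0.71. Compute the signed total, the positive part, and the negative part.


Step 1: Compute signed measure on each set:
  Set 1: -7.05 * 0.55 = -3.8775
  Set 2: 2.83 * 1.21 = 3.4243
  Set 3: 1.08 * 0.71 = 0.7668
Step 2: Total signed measure = (-3.8775) + (3.4243) + (0.7668)
     = 0.3136
Step 3: Positive part mu+(X) = sum of positive contributions = 4.1911
Step 4: Negative part mu-(X) = |sum of negative contributions| = 3.8775
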